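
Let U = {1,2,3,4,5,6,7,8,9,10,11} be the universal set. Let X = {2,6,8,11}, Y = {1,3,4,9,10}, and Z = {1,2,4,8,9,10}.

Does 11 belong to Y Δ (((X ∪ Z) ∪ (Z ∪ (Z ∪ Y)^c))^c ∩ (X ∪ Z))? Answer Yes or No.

No

11 ∈ X and 11 ∉ Z, so 11 ∈ X ∪ Z
11 ∉ Z and 11 ∉ Y, so 11 ∉ Z ∪ Y
11 ∈ (Z ∪ Y)^c since 11 ∉ (Z ∪ Y)
11 ∉ Z and 11 ∈ (Z ∪ Y)^c, so 11 ∈ Z ∪ (Z ∪ Y)^c
11 ∈ (X ∪ Z) and 11 ∈ (Z ∪ (Z ∪ Y)^c), so 11 ∈ (X ∪ Z) ∪ (Z ∪ (Z ∪ Y)^c)
11 ∉ ((X ∪ Z) ∪ (Z ∪ (Z ∪ Y)^c))^c since 11 ∈ ((X ∪ Z) ∪ (Z ∪ (Z ∪ Y)^c))
11 ∈ X and 11 ∉ Z, so 11 ∈ X ∪ Z
11 ∉ ((X ∪ Z) ∪ (Z ∪ (Z ∪ Y)^c))^c and 11 ∈ (X ∪ Z), so 11 ∉ ((X ∪ Z) ∪ (Z ∪ (Z ∪ Y)^c))^c ∩ (X ∪ Z)
11 ∉ Y and 11 ∉ (((X ∪ Z) ∪ (Z ∪ (Z ∪ Y)^c))^c ∩ (X ∪ Z)), so 11 ∉ Y Δ (((X ∪ Z) ∪ (Z ∪ (Z ∪ Y)^c))^c ∩ (X ∪ Z))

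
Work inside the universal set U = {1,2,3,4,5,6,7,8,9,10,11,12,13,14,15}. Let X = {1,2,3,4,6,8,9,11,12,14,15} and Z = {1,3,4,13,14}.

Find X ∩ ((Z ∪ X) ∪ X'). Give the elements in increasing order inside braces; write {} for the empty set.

Z ∪ X = {1,2,3,4,6,8,9,11,12,13,14,15}
X' = {5,7,10,13}
(Z ∪ X) ∪ X' = {1,2,3,4,5,6,7,8,9,10,11,12,13,14,15}
X ∩ ((Z ∪ X) ∪ X') = {1,2,3,4,6,8,9,11,12,14,15}

{1,2,3,4,6,8,9,11,12,14,15}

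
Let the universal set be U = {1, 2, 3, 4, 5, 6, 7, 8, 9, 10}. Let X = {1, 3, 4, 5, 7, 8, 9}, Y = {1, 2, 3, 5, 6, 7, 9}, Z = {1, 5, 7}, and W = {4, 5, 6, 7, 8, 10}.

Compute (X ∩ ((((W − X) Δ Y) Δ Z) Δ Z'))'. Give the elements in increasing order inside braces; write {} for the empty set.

W − X = {6, 10}
(W − X) Δ Y = {1, 2, 3, 5, 7, 9, 10}
((W − X) Δ Y) Δ Z = {2, 3, 9, 10}
Z' = {2, 3, 4, 6, 8, 9, 10}
(((W − X) Δ Y) Δ Z) Δ Z' = {4, 6, 8}
X ∩ ((((W − X) Δ Y) Δ Z) Δ Z') = {4, 8}
(X ∩ ((((W − X) Δ Y) Δ Z) Δ Z'))' = {1, 2, 3, 5, 6, 7, 9, 10}

{1, 2, 3, 5, 6, 7, 9, 10}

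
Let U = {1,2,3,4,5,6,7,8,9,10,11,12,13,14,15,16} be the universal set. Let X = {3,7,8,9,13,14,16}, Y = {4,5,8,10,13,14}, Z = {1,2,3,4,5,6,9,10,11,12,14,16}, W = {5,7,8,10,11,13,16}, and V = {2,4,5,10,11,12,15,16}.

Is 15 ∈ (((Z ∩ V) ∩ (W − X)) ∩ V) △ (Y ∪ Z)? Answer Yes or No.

No

15 ∉ Z and 15 ∈ V, so 15 ∉ Z ∩ V
15 ∉ W and 15 ∉ X, so 15 ∉ W − X
15 ∉ (Z ∩ V) and 15 ∉ (W − X), so 15 ∉ (Z ∩ V) ∩ (W − X)
15 ∉ ((Z ∩ V) ∩ (W − X)) and 15 ∈ V, so 15 ∉ ((Z ∩ V) ∩ (W − X)) ∩ V
15 ∉ Y and 15 ∉ Z, so 15 ∉ Y ∪ Z
15 ∉ (((Z ∩ V) ∩ (W − X)) ∩ V) and 15 ∉ (Y ∪ Z), so 15 ∉ (((Z ∩ V) ∩ (W − X)) ∩ V) △ (Y ∪ Z)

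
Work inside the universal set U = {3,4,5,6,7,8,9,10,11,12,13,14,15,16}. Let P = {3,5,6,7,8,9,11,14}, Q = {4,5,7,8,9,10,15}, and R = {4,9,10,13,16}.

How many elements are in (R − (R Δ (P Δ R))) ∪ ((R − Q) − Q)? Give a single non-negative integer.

4

P Δ R = {3,4,5,6,7,8,10,11,13,14,16}
R Δ (P Δ R) = {3,5,6,7,8,9,11,14}
R − (R Δ (P Δ R)) = {4,10,13,16}
R − Q = {13,16}
(R − Q) − Q = {13,16}
(R − (R Δ (P Δ R))) ∪ ((R − Q) − Q) = {4,10,13,16}
|(R − (R Δ (P Δ R))) ∪ ((R − Q) − Q)| = 4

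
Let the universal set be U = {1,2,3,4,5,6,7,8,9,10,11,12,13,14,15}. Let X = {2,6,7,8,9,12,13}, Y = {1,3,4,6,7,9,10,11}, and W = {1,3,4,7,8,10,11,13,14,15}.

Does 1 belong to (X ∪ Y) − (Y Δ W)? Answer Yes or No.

1 ∉ X and 1 ∈ Y, so 1 ∈ X ∪ Y
1 ∈ Y and 1 ∈ W, so 1 ∉ Y Δ W
1 ∈ (X ∪ Y) and 1 ∉ (Y Δ W), so 1 ∈ (X ∪ Y) − (Y Δ W)

Yes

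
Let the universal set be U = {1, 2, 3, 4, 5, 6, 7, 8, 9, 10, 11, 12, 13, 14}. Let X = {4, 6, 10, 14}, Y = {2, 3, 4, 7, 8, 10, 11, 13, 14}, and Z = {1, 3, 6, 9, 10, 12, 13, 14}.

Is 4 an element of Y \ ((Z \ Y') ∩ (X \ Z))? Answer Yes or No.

Yes

4 ∈ Y, so 4 ∉ Y'
4 ∉ Z and 4 ∉ Y', so 4 ∉ Z \ Y'
4 ∈ X and 4 ∉ Z, so 4 ∈ X \ Z
4 ∉ (Z \ Y') and 4 ∈ (X \ Z), so 4 ∉ (Z \ Y') ∩ (X \ Z)
4 ∈ Y and 4 ∉ ((Z \ Y') ∩ (X \ Z)), so 4 ∈ Y \ ((Z \ Y') ∩ (X \ Z))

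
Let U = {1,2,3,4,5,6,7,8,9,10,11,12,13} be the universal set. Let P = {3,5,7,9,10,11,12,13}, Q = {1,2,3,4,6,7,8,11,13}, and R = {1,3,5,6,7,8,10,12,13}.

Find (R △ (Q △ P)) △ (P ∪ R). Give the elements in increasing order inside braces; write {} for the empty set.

{1,2,4,5,6,8,10,11,12}

Q △ P = {1,2,4,5,6,8,9,10,12}
R △ (Q △ P) = {2,3,4,7,9,13}
P ∪ R = {1,3,5,6,7,8,9,10,11,12,13}
(R △ (Q △ P)) △ (P ∪ R) = {1,2,4,5,6,8,10,11,12}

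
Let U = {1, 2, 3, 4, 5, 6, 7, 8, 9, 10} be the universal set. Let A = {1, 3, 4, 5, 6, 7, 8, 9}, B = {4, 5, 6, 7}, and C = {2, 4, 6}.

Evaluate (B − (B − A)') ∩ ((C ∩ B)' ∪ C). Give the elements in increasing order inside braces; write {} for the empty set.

{}

B − A = {}
(B − A)' = {1, 2, 3, 4, 5, 6, 7, 8, 9, 10}
B − (B − A)' = {}
C ∩ B = {4, 6}
(C ∩ B)' = {1, 2, 3, 5, 7, 8, 9, 10}
(C ∩ B)' ∪ C = {1, 2, 3, 4, 5, 6, 7, 8, 9, 10}
(B − (B − A)') ∩ ((C ∩ B)' ∪ C) = {}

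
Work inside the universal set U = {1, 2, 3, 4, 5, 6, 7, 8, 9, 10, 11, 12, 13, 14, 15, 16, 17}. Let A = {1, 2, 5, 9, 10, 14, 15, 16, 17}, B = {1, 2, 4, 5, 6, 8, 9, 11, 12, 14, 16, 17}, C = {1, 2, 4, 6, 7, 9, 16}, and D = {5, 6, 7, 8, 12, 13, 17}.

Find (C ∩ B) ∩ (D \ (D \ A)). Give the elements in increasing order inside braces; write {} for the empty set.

{}

C ∩ B = {1, 2, 4, 6, 9, 16}
D \ A = {6, 7, 8, 12, 13}
D \ (D \ A) = {5, 17}
(C ∩ B) ∩ (D \ (D \ A)) = {}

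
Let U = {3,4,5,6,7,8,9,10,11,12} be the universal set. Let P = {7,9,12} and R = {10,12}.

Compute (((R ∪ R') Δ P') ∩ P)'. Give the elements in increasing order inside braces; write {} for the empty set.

R' = {3,4,5,6,7,8,9,11}
R ∪ R' = {3,4,5,6,7,8,9,10,11,12}
P' = {3,4,5,6,8,10,11}
(R ∪ R') Δ P' = {7,9,12}
((R ∪ R') Δ P') ∩ P = {7,9,12}
(((R ∪ R') Δ P') ∩ P)' = {3,4,5,6,8,10,11}

{3,4,5,6,8,10,11}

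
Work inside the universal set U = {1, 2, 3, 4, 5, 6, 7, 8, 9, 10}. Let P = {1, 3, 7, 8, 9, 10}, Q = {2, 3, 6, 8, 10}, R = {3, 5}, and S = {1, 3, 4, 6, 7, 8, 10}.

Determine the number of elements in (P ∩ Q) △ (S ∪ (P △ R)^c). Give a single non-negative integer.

P ∩ Q = {3, 8, 10}
P △ R = {1, 5, 7, 8, 9, 10}
(P △ R)^c = {2, 3, 4, 6}
S ∪ (P △ R)^c = {1, 2, 3, 4, 6, 7, 8, 10}
(P ∩ Q) △ (S ∪ (P △ R)^c) = {1, 2, 4, 6, 7}
|(P ∩ Q) △ (S ∪ (P △ R)^c)| = 5

5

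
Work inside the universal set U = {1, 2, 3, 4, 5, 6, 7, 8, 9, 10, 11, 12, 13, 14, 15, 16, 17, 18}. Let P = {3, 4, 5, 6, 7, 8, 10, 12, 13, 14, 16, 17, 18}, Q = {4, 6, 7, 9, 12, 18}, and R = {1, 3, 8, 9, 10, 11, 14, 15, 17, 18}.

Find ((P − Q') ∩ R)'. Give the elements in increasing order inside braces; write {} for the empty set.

{1, 2, 3, 4, 5, 6, 7, 8, 9, 10, 11, 12, 13, 14, 15, 16, 17}

Q' = {1, 2, 3, 5, 8, 10, 11, 13, 14, 15, 16, 17}
P − Q' = {4, 6, 7, 12, 18}
(P − Q') ∩ R = {18}
((P − Q') ∩ R)' = {1, 2, 3, 4, 5, 6, 7, 8, 9, 10, 11, 12, 13, 14, 15, 16, 17}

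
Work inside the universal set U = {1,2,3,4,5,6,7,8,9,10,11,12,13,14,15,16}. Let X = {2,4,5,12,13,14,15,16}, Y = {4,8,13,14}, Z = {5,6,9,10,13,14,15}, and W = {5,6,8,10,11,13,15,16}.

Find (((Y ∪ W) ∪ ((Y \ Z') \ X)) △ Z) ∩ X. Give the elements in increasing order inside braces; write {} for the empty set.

Y ∪ W = {4,5,6,8,10,11,13,14,15,16}
Z' = {1,2,3,4,7,8,11,12,16}
Y \ Z' = {13,14}
(Y \ Z') \ X = {}
(Y ∪ W) ∪ ((Y \ Z') \ X) = {4,5,6,8,10,11,13,14,15,16}
((Y ∪ W) ∪ ((Y \ Z') \ X)) △ Z = {4,8,9,11,16}
(((Y ∪ W) ∪ ((Y \ Z') \ X)) △ Z) ∩ X = {4,16}

{4,16}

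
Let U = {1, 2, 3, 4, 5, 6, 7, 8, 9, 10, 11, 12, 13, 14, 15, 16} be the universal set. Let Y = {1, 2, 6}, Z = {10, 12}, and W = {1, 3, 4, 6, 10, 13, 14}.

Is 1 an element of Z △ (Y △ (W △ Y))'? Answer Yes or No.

No

1 ∈ W and 1 ∈ Y, so 1 ∉ W △ Y
1 ∈ Y and 1 ∉ (W △ Y), so 1 ∈ Y △ (W △ Y)
1 ∉ (Y △ (W △ Y))' since 1 ∈ (Y △ (W △ Y))
1 ∉ Z and 1 ∉ (Y △ (W △ Y))', so 1 ∉ Z △ (Y △ (W △ Y))'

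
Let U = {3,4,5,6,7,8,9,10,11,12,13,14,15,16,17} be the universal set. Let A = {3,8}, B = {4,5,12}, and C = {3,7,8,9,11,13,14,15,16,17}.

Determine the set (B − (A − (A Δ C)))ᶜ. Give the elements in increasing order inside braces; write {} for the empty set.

{3,6,7,8,9,10,11,13,14,15,16,17}

A Δ C = {7,9,11,13,14,15,16,17}
A − (A Δ C) = {3,8}
B − (A − (A Δ C)) = {4,5,12}
(B − (A − (A Δ C)))ᶜ = {3,6,7,8,9,10,11,13,14,15,16,17}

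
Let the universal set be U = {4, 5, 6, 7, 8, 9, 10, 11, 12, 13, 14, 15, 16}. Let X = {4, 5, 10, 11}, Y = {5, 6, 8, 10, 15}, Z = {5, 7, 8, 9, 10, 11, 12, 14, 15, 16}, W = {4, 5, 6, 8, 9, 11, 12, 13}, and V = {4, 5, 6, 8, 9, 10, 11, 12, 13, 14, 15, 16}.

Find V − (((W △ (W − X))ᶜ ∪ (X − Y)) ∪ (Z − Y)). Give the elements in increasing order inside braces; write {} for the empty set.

W − X = {6, 8, 9, 12, 13}
W △ (W − X) = {4, 5, 11}
(W △ (W − X))ᶜ = {6, 7, 8, 9, 10, 12, 13, 14, 15, 16}
X − Y = {4, 11}
(W △ (W − X))ᶜ ∪ (X − Y) = {4, 6, 7, 8, 9, 10, 11, 12, 13, 14, 15, 16}
Z − Y = {7, 9, 11, 12, 14, 16}
((W △ (W − X))ᶜ ∪ (X − Y)) ∪ (Z − Y) = {4, 6, 7, 8, 9, 10, 11, 12, 13, 14, 15, 16}
V − (((W △ (W − X))ᶜ ∪ (X − Y)) ∪ (Z − Y)) = {5}

{5}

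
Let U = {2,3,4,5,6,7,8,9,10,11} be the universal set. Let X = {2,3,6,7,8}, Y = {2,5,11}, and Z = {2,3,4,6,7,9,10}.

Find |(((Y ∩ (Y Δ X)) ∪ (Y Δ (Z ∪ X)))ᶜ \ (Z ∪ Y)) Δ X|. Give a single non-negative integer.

Y Δ X = {3,5,6,7,8,11}
Y ∩ (Y Δ X) = {5,11}
Z ∪ X = {2,3,4,6,7,8,9,10}
Y Δ (Z ∪ X) = {3,4,5,6,7,8,9,10,11}
(Y ∩ (Y Δ X)) ∪ (Y Δ (Z ∪ X)) = {3,4,5,6,7,8,9,10,11}
((Y ∩ (Y Δ X)) ∪ (Y Δ (Z ∪ X)))ᶜ = {2}
Z ∪ Y = {2,3,4,5,6,7,9,10,11}
((Y ∩ (Y Δ X)) ∪ (Y Δ (Z ∪ X)))ᶜ \ (Z ∪ Y) = {}
(((Y ∩ (Y Δ X)) ∪ (Y Δ (Z ∪ X)))ᶜ \ (Z ∪ Y)) Δ X = {2,3,6,7,8}
|(((Y ∩ (Y Δ X)) ∪ (Y Δ (Z ∪ X)))ᶜ \ (Z ∪ Y)) Δ X| = 5

5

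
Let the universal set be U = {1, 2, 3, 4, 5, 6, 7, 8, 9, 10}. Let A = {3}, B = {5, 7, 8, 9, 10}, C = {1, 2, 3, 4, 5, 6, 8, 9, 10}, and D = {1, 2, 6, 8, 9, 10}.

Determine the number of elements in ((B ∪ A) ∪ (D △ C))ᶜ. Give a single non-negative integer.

B ∪ A = {3, 5, 7, 8, 9, 10}
D △ C = {3, 4, 5}
(B ∪ A) ∪ (D △ C) = {3, 4, 5, 7, 8, 9, 10}
((B ∪ A) ∪ (D △ C))ᶜ = {1, 2, 6}
|((B ∪ A) ∪ (D △ C))ᶜ| = 3

3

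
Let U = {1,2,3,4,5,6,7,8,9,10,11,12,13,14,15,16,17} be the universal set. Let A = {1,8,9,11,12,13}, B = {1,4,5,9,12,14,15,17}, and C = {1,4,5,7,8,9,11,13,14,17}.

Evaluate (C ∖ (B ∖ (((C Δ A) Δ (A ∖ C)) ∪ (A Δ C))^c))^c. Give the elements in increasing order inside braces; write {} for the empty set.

{2,3,4,5,6,10,12,14,15,16,17}

C Δ A = {4,5,7,12,14,17}
A ∖ C = {12}
(C Δ A) Δ (A ∖ C) = {4,5,7,14,17}
A Δ C = {4,5,7,12,14,17}
((C Δ A) Δ (A ∖ C)) ∪ (A Δ C) = {4,5,7,12,14,17}
(((C Δ A) Δ (A ∖ C)) ∪ (A Δ C))^c = {1,2,3,6,8,9,10,11,13,15,16}
B ∖ (((C Δ A) Δ (A ∖ C)) ∪ (A Δ C))^c = {4,5,12,14,17}
C ∖ (B ∖ (((C Δ A) Δ (A ∖ C)) ∪ (A Δ C))^c) = {1,7,8,9,11,13}
(C ∖ (B ∖ (((C Δ A) Δ (A ∖ C)) ∪ (A Δ C))^c))^c = {2,3,4,5,6,10,12,14,15,16,17}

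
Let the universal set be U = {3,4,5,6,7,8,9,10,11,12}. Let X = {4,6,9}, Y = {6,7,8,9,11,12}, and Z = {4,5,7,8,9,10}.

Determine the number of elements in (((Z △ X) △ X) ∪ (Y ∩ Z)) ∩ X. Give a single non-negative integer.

2

Z △ X = {5,6,7,8,10}
(Z △ X) △ X = {4,5,7,8,9,10}
Y ∩ Z = {7,8,9}
((Z △ X) △ X) ∪ (Y ∩ Z) = {4,5,7,8,9,10}
(((Z △ X) △ X) ∪ (Y ∩ Z)) ∩ X = {4,9}
|(((Z △ X) △ X) ∪ (Y ∩ Z)) ∩ X| = 2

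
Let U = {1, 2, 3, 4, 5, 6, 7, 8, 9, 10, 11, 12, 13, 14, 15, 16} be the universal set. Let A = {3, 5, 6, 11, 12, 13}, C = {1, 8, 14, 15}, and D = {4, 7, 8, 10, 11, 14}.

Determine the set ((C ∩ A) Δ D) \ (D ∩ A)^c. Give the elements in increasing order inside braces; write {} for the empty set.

{11}

C ∩ A = {}
(C ∩ A) Δ D = {4, 7, 8, 10, 11, 14}
D ∩ A = {11}
(D ∩ A)^c = {1, 2, 3, 4, 5, 6, 7, 8, 9, 10, 12, 13, 14, 15, 16}
((C ∩ A) Δ D) \ (D ∩ A)^c = {11}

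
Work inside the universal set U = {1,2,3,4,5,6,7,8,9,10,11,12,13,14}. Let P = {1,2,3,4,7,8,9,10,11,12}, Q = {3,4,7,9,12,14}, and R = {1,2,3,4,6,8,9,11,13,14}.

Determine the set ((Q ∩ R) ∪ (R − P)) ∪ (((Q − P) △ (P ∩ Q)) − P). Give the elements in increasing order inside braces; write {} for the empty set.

Q ∩ R = {3,4,9,14}
R − P = {6,13,14}
(Q ∩ R) ∪ (R − P) = {3,4,6,9,13,14}
Q − P = {14}
P ∩ Q = {3,4,7,9,12}
(Q − P) △ (P ∩ Q) = {3,4,7,9,12,14}
((Q − P) △ (P ∩ Q)) − P = {14}
((Q ∩ R) ∪ (R − P)) ∪ (((Q − P) △ (P ∩ Q)) − P) = {3,4,6,9,13,14}

{3,4,6,9,13,14}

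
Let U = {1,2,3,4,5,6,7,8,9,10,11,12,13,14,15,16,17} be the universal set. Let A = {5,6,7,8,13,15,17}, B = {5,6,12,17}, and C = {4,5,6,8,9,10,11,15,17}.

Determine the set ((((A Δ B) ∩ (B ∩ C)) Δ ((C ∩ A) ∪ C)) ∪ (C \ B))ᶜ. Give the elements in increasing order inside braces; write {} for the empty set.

{1,2,3,7,12,13,14,16}

A Δ B = {7,8,12,13,15}
B ∩ C = {5,6,17}
(A Δ B) ∩ (B ∩ C) = {}
C ∩ A = {5,6,8,15,17}
(C ∩ A) ∪ C = {4,5,6,8,9,10,11,15,17}
((A Δ B) ∩ (B ∩ C)) Δ ((C ∩ A) ∪ C) = {4,5,6,8,9,10,11,15,17}
C \ B = {4,8,9,10,11,15}
(((A Δ B) ∩ (B ∩ C)) Δ ((C ∩ A) ∪ C)) ∪ (C \ B) = {4,5,6,8,9,10,11,15,17}
((((A Δ B) ∩ (B ∩ C)) Δ ((C ∩ A) ∪ C)) ∪ (C \ B))ᶜ = {1,2,3,7,12,13,14,16}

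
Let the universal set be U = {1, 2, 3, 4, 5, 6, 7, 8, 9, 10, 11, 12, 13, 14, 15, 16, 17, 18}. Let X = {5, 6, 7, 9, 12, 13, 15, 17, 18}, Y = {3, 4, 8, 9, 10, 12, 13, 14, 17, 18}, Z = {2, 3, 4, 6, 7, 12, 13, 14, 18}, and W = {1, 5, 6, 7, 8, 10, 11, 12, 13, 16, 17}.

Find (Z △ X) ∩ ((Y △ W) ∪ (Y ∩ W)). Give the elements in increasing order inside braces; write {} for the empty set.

Z △ X = {2, 3, 4, 5, 9, 14, 15, 17}
Y △ W = {1, 3, 4, 5, 6, 7, 9, 11, 14, 16, 18}
Y ∩ W = {8, 10, 12, 13, 17}
(Y △ W) ∪ (Y ∩ W) = {1, 3, 4, 5, 6, 7, 8, 9, 10, 11, 12, 13, 14, 16, 17, 18}
(Z △ X) ∩ ((Y △ W) ∪ (Y ∩ W)) = {3, 4, 5, 9, 14, 17}

{3, 4, 5, 9, 14, 17}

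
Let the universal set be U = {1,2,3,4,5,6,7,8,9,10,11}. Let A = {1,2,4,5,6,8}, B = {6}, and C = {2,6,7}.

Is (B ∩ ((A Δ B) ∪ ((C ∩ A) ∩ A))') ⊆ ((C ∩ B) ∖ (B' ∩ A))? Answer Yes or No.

Yes

A Δ B = {1,2,4,5,8}
C ∩ A = {2,6}
(C ∩ A) ∩ A = {2,6}
(A Δ B) ∪ ((C ∩ A) ∩ A) = {1,2,4,5,6,8}
((A Δ B) ∪ ((C ∩ A) ∩ A))' = {3,7,9,10,11}
B ∩ ((A Δ B) ∪ ((C ∩ A) ∩ A))' = {}
C ∩ B = {6}
B' = {1,2,3,4,5,7,8,9,10,11}
B' ∩ A = {1,2,4,5,8}
(C ∩ B) ∖ (B' ∩ A) = {6}
Every element of {} is in {6}, so B ∩ ((A Δ B) ∪ ((C ∩ A) ∩ A))' ⊆ (C ∩ B) ∖ (B' ∩ A).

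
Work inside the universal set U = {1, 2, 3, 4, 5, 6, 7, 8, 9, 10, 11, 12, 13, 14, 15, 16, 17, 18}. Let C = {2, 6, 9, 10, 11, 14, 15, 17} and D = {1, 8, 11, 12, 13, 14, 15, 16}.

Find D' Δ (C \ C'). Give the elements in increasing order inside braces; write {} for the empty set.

{3, 4, 5, 7, 11, 14, 15, 18}

D' = {2, 3, 4, 5, 6, 7, 9, 10, 17, 18}
C' = {1, 3, 4, 5, 7, 8, 12, 13, 16, 18}
C \ C' = {2, 6, 9, 10, 11, 14, 15, 17}
D' Δ (C \ C') = {3, 4, 5, 7, 11, 14, 15, 18}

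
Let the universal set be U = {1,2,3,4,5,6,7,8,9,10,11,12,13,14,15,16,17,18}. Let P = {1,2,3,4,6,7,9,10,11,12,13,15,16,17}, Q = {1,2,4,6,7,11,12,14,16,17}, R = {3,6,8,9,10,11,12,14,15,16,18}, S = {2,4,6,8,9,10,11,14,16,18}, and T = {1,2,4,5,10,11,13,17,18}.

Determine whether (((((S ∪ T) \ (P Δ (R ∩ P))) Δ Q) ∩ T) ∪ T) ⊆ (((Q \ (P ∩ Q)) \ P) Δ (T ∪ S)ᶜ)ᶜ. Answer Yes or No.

S ∪ T = {1,2,4,5,6,8,9,10,11,13,14,16,17,18}
R ∩ P = {3,6,9,10,11,12,15,16}
P Δ (R ∩ P) = {1,2,4,7,13,17}
(S ∪ T) \ (P Δ (R ∩ P)) = {5,6,8,9,10,11,14,16,18}
((S ∪ T) \ (P Δ (R ∩ P))) Δ Q = {1,2,4,5,7,8,9,10,12,17,18}
(((S ∪ T) \ (P Δ (R ∩ P))) Δ Q) ∩ T = {1,2,4,5,10,17,18}
((((S ∪ T) \ (P Δ (R ∩ P))) Δ Q) ∩ T) ∪ T = {1,2,4,5,10,11,13,17,18}
P ∩ Q = {1,2,4,6,7,11,12,16,17}
Q \ (P ∩ Q) = {14}
(Q \ (P ∩ Q)) \ P = {14}
T ∪ S = {1,2,4,5,6,8,9,10,11,13,14,16,17,18}
(T ∪ S)ᶜ = {3,7,12,15}
((Q \ (P ∩ Q)) \ P) Δ (T ∪ S)ᶜ = {3,7,12,14,15}
(((Q \ (P ∩ Q)) \ P) Δ (T ∪ S)ᶜ)ᶜ = {1,2,4,5,6,8,9,10,11,13,16,17,18}
Every element of {1,2,4,5,10,11,13,17,18} is in {1,2,4,5,6,8,9,10,11,13,16,17,18}, so ((((S ∪ T) \ (P Δ (R ∩ P))) Δ Q) ∩ T) ∪ T ⊆ (((Q \ (P ∩ Q)) \ P) Δ (T ∪ S)ᶜ)ᶜ.

Yes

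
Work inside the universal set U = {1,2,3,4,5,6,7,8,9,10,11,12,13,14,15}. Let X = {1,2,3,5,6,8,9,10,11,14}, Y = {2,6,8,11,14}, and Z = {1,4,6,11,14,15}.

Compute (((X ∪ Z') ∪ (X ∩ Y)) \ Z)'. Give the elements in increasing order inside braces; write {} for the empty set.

{1,4,6,11,14,15}

Z' = {2,3,5,7,8,9,10,12,13}
X ∪ Z' = {1,2,3,5,6,7,8,9,10,11,12,13,14}
X ∩ Y = {2,6,8,11,14}
(X ∪ Z') ∪ (X ∩ Y) = {1,2,3,5,6,7,8,9,10,11,12,13,14}
((X ∪ Z') ∪ (X ∩ Y)) \ Z = {2,3,5,7,8,9,10,12,13}
(((X ∪ Z') ∪ (X ∩ Y)) \ Z)' = {1,4,6,11,14,15}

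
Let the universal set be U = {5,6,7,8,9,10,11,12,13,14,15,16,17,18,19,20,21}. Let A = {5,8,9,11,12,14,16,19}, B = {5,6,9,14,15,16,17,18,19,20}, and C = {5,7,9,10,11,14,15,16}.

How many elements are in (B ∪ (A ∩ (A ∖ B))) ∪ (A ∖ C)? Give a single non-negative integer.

13

A ∖ B = {8,11,12}
A ∩ (A ∖ B) = {8,11,12}
B ∪ (A ∩ (A ∖ B)) = {5,6,8,9,11,12,14,15,16,17,18,19,20}
A ∖ C = {8,12,19}
(B ∪ (A ∩ (A ∖ B))) ∪ (A ∖ C) = {5,6,8,9,11,12,14,15,16,17,18,19,20}
|(B ∪ (A ∩ (A ∖ B))) ∪ (A ∖ C)| = 13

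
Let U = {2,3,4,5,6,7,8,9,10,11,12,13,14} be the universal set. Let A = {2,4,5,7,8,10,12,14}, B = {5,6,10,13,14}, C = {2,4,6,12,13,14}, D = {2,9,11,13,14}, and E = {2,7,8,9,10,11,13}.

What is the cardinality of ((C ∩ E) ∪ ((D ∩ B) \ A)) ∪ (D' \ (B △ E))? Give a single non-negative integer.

C ∩ E = {2,13}
D ∩ B = {13,14}
(D ∩ B) \ A = {13}
(C ∩ E) ∪ ((D ∩ B) \ A) = {2,13}
D' = {3,4,5,6,7,8,10,12}
B △ E = {2,5,6,7,8,9,11,14}
D' \ (B △ E) = {3,4,10,12}
((C ∩ E) ∪ ((D ∩ B) \ A)) ∪ (D' \ (B △ E)) = {2,3,4,10,12,13}
|((C ∩ E) ∪ ((D ∩ B) \ A)) ∪ (D' \ (B △ E))| = 6

6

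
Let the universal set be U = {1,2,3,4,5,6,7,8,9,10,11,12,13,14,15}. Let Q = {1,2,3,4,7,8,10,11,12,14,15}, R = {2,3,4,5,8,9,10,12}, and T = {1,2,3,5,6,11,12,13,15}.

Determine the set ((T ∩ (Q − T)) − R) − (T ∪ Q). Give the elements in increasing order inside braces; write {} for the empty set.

Q − T = {4,7,8,10,14}
T ∩ (Q − T) = {}
(T ∩ (Q − T)) − R = {}
T ∪ Q = {1,2,3,4,5,6,7,8,10,11,12,13,14,15}
((T ∩ (Q − T)) − R) − (T ∪ Q) = {}

{}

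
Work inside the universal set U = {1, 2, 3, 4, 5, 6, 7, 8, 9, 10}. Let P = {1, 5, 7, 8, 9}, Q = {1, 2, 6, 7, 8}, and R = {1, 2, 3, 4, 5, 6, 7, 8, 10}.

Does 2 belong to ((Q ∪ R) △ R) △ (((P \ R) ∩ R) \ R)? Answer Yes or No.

2 ∈ Q and 2 ∈ R, so 2 ∈ Q ∪ R
2 ∈ (Q ∪ R) and 2 ∈ R, so 2 ∉ (Q ∪ R) △ R
2 ∉ P and 2 ∈ R, so 2 ∉ P \ R
2 ∉ (P \ R) and 2 ∈ R, so 2 ∉ (P \ R) ∩ R
2 ∉ ((P \ R) ∩ R) and 2 ∈ R, so 2 ∉ ((P \ R) ∩ R) \ R
2 ∉ ((Q ∪ R) △ R) and 2 ∉ (((P \ R) ∩ R) \ R), so 2 ∉ ((Q ∪ R) △ R) △ (((P \ R) ∩ R) \ R)

No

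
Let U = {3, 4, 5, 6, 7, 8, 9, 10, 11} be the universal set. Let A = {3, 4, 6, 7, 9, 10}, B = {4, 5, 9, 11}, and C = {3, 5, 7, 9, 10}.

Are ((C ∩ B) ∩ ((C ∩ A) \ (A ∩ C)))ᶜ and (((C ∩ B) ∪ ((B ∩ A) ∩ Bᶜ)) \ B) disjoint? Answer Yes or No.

Yes

C ∩ B = {5, 9}
C ∩ A = {3, 7, 9, 10}
A ∩ C = {3, 7, 9, 10}
(C ∩ A) \ (A ∩ C) = {}
(C ∩ B) ∩ ((C ∩ A) \ (A ∩ C)) = {}
((C ∩ B) ∩ ((C ∩ A) \ (A ∩ C)))ᶜ = {3, 4, 5, 6, 7, 8, 9, 10, 11}
B ∩ A = {4, 9}
Bᶜ = {3, 6, 7, 8, 10}
(B ∩ A) ∩ Bᶜ = {}
(C ∩ B) ∪ ((B ∩ A) ∩ Bᶜ) = {5, 9}
((C ∩ B) ∪ ((B ∩ A) ∩ Bᶜ)) \ B = {}
{3, 4, 5, 6, 7, 8, 9, 10, 11} and {} share no elements.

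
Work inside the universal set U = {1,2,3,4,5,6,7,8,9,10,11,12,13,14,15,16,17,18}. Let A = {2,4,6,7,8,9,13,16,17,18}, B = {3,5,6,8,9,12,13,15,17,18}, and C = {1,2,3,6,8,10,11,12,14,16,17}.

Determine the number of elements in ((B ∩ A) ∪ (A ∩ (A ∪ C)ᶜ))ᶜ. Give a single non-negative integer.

12

B ∩ A = {6,8,9,13,17,18}
A ∪ C = {1,2,3,4,6,7,8,9,10,11,12,13,14,16,17,18}
(A ∪ C)ᶜ = {5,15}
A ∩ (A ∪ C)ᶜ = {}
(B ∩ A) ∪ (A ∩ (A ∪ C)ᶜ) = {6,8,9,13,17,18}
((B ∩ A) ∪ (A ∩ (A ∪ C)ᶜ))ᶜ = {1,2,3,4,5,7,10,11,12,14,15,16}
|((B ∩ A) ∪ (A ∩ (A ∪ C)ᶜ))ᶜ| = 12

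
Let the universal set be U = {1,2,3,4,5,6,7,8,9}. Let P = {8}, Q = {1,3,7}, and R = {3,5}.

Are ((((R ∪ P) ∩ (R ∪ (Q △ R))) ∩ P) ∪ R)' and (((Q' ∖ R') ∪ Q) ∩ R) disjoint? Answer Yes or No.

R ∪ P = {3,5,8}
Q △ R = {1,5,7}
R ∪ (Q △ R) = {1,3,5,7}
(R ∪ P) ∩ (R ∪ (Q △ R)) = {3,5}
((R ∪ P) ∩ (R ∪ (Q △ R))) ∩ P = {}
(((R ∪ P) ∩ (R ∪ (Q △ R))) ∩ P) ∪ R = {3,5}
((((R ∪ P) ∩ (R ∪ (Q △ R))) ∩ P) ∪ R)' = {1,2,4,6,7,8,9}
Q' = {2,4,5,6,8,9}
R' = {1,2,4,6,7,8,9}
Q' ∖ R' = {5}
(Q' ∖ R') ∪ Q = {1,3,5,7}
((Q' ∖ R') ∪ Q) ∩ R = {3,5}
{1,2,4,6,7,8,9} and {3,5} share no elements.

Yes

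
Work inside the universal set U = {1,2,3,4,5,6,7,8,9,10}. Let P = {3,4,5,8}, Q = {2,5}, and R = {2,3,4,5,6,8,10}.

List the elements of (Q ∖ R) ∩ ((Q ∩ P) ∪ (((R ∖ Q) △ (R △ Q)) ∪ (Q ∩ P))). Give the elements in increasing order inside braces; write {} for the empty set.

Q ∖ R = {}
Q ∩ P = {5}
R ∖ Q = {3,4,6,8,10}
R △ Q = {3,4,6,8,10}
(R ∖ Q) △ (R △ Q) = {}
((R ∖ Q) △ (R △ Q)) ∪ (Q ∩ P) = {5}
(Q ∩ P) ∪ (((R ∖ Q) △ (R △ Q)) ∪ (Q ∩ P)) = {5}
(Q ∖ R) ∩ ((Q ∩ P) ∪ (((R ∖ Q) △ (R △ Q)) ∪ (Q ∩ P))) = {}

{}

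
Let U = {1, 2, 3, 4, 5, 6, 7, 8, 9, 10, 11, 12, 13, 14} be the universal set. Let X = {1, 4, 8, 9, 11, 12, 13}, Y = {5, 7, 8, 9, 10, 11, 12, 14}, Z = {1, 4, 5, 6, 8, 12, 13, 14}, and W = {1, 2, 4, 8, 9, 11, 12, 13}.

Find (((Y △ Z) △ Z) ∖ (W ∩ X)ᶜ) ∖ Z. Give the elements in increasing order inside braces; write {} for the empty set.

{9, 11}

Y △ Z = {1, 4, 6, 7, 9, 10, 11, 13}
(Y △ Z) △ Z = {5, 7, 8, 9, 10, 11, 12, 14}
W ∩ X = {1, 4, 8, 9, 11, 12, 13}
(W ∩ X)ᶜ = {2, 3, 5, 6, 7, 10, 14}
((Y △ Z) △ Z) ∖ (W ∩ X)ᶜ = {8, 9, 11, 12}
(((Y △ Z) △ Z) ∖ (W ∩ X)ᶜ) ∖ Z = {9, 11}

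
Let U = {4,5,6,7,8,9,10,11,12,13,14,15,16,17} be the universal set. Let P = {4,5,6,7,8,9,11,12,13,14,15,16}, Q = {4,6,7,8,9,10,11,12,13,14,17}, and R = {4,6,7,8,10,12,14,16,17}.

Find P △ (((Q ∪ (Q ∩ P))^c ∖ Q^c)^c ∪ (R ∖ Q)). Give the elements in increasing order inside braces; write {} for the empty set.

{10,17}

Q ∩ P = {4,6,7,8,9,11,12,13,14}
Q ∪ (Q ∩ P) = {4,6,7,8,9,10,11,12,13,14,17}
(Q ∪ (Q ∩ P))^c = {5,15,16}
Q^c = {5,15,16}
(Q ∪ (Q ∩ P))^c ∖ Q^c = {}
((Q ∪ (Q ∩ P))^c ∖ Q^c)^c = {4,5,6,7,8,9,10,11,12,13,14,15,16,17}
R ∖ Q = {16}
((Q ∪ (Q ∩ P))^c ∖ Q^c)^c ∪ (R ∖ Q) = {4,5,6,7,8,9,10,11,12,13,14,15,16,17}
P △ (((Q ∪ (Q ∩ P))^c ∖ Q^c)^c ∪ (R ∖ Q)) = {10,17}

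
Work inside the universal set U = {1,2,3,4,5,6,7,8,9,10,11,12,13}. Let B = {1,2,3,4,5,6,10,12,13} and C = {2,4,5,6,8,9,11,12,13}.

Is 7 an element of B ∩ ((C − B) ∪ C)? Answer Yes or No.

No

7 ∉ C and 7 ∉ B, so 7 ∉ C − B
7 ∉ (C − B) and 7 ∉ C, so 7 ∉ (C − B) ∪ C
7 ∉ B and 7 ∉ ((C − B) ∪ C), so 7 ∉ B ∩ ((C − B) ∪ C)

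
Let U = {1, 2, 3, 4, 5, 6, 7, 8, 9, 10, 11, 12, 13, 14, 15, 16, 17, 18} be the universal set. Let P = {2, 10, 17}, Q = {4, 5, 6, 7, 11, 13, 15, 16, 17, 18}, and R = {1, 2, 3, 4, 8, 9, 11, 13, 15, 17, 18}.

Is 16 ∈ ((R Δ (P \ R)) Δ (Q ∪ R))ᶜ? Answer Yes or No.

16 ∉ P and 16 ∉ R, so 16 ∉ P \ R
16 ∉ R and 16 ∉ (P \ R), so 16 ∉ R Δ (P \ R)
16 ∈ Q and 16 ∉ R, so 16 ∈ Q ∪ R
16 ∉ (R Δ (P \ R)) and 16 ∈ (Q ∪ R), so 16 ∈ (R Δ (P \ R)) Δ (Q ∪ R)
16 ∉ ((R Δ (P \ R)) Δ (Q ∪ R))ᶜ since 16 ∈ ((R Δ (P \ R)) Δ (Q ∪ R))

No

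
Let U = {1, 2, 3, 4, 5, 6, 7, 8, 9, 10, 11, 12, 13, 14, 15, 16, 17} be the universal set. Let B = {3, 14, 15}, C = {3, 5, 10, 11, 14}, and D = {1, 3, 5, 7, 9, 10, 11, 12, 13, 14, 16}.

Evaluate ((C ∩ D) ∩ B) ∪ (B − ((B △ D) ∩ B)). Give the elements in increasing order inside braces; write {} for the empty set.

{3, 14}

C ∩ D = {3, 5, 10, 11, 14}
(C ∩ D) ∩ B = {3, 14}
B △ D = {1, 5, 7, 9, 10, 11, 12, 13, 15, 16}
(B △ D) ∩ B = {15}
B − ((B △ D) ∩ B) = {3, 14}
((C ∩ D) ∩ B) ∪ (B − ((B △ D) ∩ B)) = {3, 14}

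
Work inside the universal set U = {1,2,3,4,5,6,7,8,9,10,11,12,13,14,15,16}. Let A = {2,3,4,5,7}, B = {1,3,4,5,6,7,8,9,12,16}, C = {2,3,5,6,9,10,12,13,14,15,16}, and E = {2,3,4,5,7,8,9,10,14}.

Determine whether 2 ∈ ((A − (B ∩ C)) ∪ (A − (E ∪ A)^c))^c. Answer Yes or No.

No

2 ∉ B and 2 ∈ C, so 2 ∉ B ∩ C
2 ∈ A and 2 ∉ (B ∩ C), so 2 ∈ A − (B ∩ C)
2 ∈ E and 2 ∈ A, so 2 ∈ E ∪ A
2 ∉ (E ∪ A)^c since 2 ∈ (E ∪ A)
2 ∈ A and 2 ∉ (E ∪ A)^c, so 2 ∈ A − (E ∪ A)^c
2 ∈ (A − (B ∩ C)) and 2 ∈ (A − (E ∪ A)^c), so 2 ∈ (A − (B ∩ C)) ∪ (A − (E ∪ A)^c)
2 ∉ ((A − (B ∩ C)) ∪ (A − (E ∪ A)^c))^c since 2 ∈ ((A − (B ∩ C)) ∪ (A − (E ∪ A)^c))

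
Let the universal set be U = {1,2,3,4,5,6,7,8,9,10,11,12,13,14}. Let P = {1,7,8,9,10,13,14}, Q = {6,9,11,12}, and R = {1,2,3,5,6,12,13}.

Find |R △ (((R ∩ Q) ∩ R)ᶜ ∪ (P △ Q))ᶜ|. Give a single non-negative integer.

R ∩ Q = {6,12}
(R ∩ Q) ∩ R = {6,12}
((R ∩ Q) ∩ R)ᶜ = {1,2,3,4,5,7,8,9,10,11,13,14}
P △ Q = {1,6,7,8,10,11,12,13,14}
((R ∩ Q) ∩ R)ᶜ ∪ (P △ Q) = {1,2,3,4,5,6,7,8,9,10,11,12,13,14}
(((R ∩ Q) ∩ R)ᶜ ∪ (P △ Q))ᶜ = {}
R △ (((R ∩ Q) ∩ R)ᶜ ∪ (P △ Q))ᶜ = {1,2,3,5,6,12,13}
|R △ (((R ∩ Q) ∩ R)ᶜ ∪ (P △ Q))ᶜ| = 7

7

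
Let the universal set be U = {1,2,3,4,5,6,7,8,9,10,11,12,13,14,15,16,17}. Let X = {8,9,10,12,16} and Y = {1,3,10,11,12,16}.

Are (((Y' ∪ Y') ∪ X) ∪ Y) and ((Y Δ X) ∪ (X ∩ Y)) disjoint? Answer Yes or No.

No

Y' = {2,4,5,6,7,8,9,13,14,15,17}
Y' ∪ Y' = {2,4,5,6,7,8,9,13,14,15,17}
(Y' ∪ Y') ∪ X = {2,4,5,6,7,8,9,10,12,13,14,15,16,17}
((Y' ∪ Y') ∪ X) ∪ Y = {1,2,3,4,5,6,7,8,9,10,11,12,13,14,15,16,17}
Y Δ X = {1,3,8,9,11}
X ∩ Y = {10,12,16}
(Y Δ X) ∪ (X ∩ Y) = {1,3,8,9,10,11,12,16}
1 lies in both, so they are not disjoint.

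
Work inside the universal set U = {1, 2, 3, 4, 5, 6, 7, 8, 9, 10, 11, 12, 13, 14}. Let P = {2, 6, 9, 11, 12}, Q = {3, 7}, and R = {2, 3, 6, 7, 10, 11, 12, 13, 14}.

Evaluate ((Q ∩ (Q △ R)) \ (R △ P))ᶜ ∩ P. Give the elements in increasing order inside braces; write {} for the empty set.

{2, 6, 9, 11, 12}

Q △ R = {2, 6, 10, 11, 12, 13, 14}
Q ∩ (Q △ R) = {}
R △ P = {3, 7, 9, 10, 13, 14}
(Q ∩ (Q △ R)) \ (R △ P) = {}
((Q ∩ (Q △ R)) \ (R △ P))ᶜ = {1, 2, 3, 4, 5, 6, 7, 8, 9, 10, 11, 12, 13, 14}
((Q ∩ (Q △ R)) \ (R △ P))ᶜ ∩ P = {2, 6, 9, 11, 12}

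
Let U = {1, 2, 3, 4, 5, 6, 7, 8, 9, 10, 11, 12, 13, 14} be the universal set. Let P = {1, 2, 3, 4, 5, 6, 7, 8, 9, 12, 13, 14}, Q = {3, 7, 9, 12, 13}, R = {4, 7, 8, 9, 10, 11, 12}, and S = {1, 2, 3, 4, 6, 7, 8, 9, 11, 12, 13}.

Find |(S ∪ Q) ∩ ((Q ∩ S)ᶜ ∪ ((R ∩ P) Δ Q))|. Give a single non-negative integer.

8

S ∪ Q = {1, 2, 3, 4, 6, 7, 8, 9, 11, 12, 13}
Q ∩ S = {3, 7, 9, 12, 13}
(Q ∩ S)ᶜ = {1, 2, 4, 5, 6, 8, 10, 11, 14}
R ∩ P = {4, 7, 8, 9, 12}
(R ∩ P) Δ Q = {3, 4, 8, 13}
(Q ∩ S)ᶜ ∪ ((R ∩ P) Δ Q) = {1, 2, 3, 4, 5, 6, 8, 10, 11, 13, 14}
(S ∪ Q) ∩ ((Q ∩ S)ᶜ ∪ ((R ∩ P) Δ Q)) = {1, 2, 3, 4, 6, 8, 11, 13}
|(S ∪ Q) ∩ ((Q ∩ S)ᶜ ∪ ((R ∩ P) Δ Q))| = 8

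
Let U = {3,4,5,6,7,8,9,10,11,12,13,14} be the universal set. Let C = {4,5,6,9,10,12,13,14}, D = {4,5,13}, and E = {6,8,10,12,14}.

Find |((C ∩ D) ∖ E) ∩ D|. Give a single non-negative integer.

C ∩ D = {4,5,13}
(C ∩ D) ∖ E = {4,5,13}
((C ∩ D) ∖ E) ∩ D = {4,5,13}
|((C ∩ D) ∖ E) ∩ D| = 3

3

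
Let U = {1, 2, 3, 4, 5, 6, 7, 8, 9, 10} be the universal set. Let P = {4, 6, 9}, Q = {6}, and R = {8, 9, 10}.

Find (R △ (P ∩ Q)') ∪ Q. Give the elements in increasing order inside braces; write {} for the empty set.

{1, 2, 3, 4, 5, 6, 7}

P ∩ Q = {6}
(P ∩ Q)' = {1, 2, 3, 4, 5, 7, 8, 9, 10}
R △ (P ∩ Q)' = {1, 2, 3, 4, 5, 7}
(R △ (P ∩ Q)') ∪ Q = {1, 2, 3, 4, 5, 6, 7}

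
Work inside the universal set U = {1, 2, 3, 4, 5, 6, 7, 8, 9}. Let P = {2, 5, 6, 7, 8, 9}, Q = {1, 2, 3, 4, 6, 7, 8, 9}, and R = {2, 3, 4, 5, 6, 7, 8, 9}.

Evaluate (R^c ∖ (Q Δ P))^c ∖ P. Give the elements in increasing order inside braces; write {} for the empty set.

R^c = {1}
Q Δ P = {1, 3, 4, 5}
R^c ∖ (Q Δ P) = {}
(R^c ∖ (Q Δ P))^c = {1, 2, 3, 4, 5, 6, 7, 8, 9}
(R^c ∖ (Q Δ P))^c ∖ P = {1, 3, 4}

{1, 3, 4}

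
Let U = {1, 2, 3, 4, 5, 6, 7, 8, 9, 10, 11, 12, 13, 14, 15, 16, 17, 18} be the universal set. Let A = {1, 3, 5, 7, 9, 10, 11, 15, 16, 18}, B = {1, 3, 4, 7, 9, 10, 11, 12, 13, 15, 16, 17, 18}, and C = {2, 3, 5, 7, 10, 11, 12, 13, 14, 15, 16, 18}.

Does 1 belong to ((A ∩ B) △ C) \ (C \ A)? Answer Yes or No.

1 ∈ A and 1 ∈ B, so 1 ∈ A ∩ B
1 ∈ (A ∩ B) and 1 ∉ C, so 1 ∈ (A ∩ B) △ C
1 ∉ C and 1 ∈ A, so 1 ∉ C \ A
1 ∈ ((A ∩ B) △ C) and 1 ∉ (C \ A), so 1 ∈ ((A ∩ B) △ C) \ (C \ A)

Yes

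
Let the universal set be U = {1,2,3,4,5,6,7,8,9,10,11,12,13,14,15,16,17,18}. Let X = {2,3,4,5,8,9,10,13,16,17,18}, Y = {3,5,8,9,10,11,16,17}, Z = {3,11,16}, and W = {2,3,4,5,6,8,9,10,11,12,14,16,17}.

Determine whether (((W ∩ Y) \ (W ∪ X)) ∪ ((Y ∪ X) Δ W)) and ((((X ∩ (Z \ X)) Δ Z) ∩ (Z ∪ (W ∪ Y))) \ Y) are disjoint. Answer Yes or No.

Yes

W ∩ Y = {3,5,8,9,10,11,16,17}
W ∪ X = {2,3,4,5,6,8,9,10,11,12,13,14,16,17,18}
(W ∩ Y) \ (W ∪ X) = {}
Y ∪ X = {2,3,4,5,8,9,10,11,13,16,17,18}
(Y ∪ X) Δ W = {6,12,13,14,18}
((W ∩ Y) \ (W ∪ X)) ∪ ((Y ∪ X) Δ W) = {6,12,13,14,18}
Z \ X = {11}
X ∩ (Z \ X) = {}
(X ∩ (Z \ X)) Δ Z = {3,11,16}
W ∪ Y = {2,3,4,5,6,8,9,10,11,12,14,16,17}
Z ∪ (W ∪ Y) = {2,3,4,5,6,8,9,10,11,12,14,16,17}
((X ∩ (Z \ X)) Δ Z) ∩ (Z ∪ (W ∪ Y)) = {3,11,16}
(((X ∩ (Z \ X)) Δ Z) ∩ (Z ∪ (W ∪ Y))) \ Y = {}
{6,12,13,14,18} and {} share no elements.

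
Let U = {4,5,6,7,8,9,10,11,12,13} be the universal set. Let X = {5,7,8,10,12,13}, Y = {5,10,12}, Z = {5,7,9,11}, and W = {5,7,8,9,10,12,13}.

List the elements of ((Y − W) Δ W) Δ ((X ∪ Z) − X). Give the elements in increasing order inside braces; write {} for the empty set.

Y − W = {}
(Y − W) Δ W = {5,7,8,9,10,12,13}
X ∪ Z = {5,7,8,9,10,11,12,13}
(X ∪ Z) − X = {9,11}
((Y − W) Δ W) Δ ((X ∪ Z) − X) = {5,7,8,10,11,12,13}

{5,7,8,10,11,12,13}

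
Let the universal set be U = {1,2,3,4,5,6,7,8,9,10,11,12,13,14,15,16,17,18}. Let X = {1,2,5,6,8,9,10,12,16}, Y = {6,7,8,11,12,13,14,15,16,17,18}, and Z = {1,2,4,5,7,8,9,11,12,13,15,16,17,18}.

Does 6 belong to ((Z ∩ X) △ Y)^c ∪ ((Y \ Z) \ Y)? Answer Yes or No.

6 ∉ Z and 6 ∈ X, so 6 ∉ Z ∩ X
6 ∉ (Z ∩ X) and 6 ∈ Y, so 6 ∈ (Z ∩ X) △ Y
6 ∉ ((Z ∩ X) △ Y)^c since 6 ∈ ((Z ∩ X) △ Y)
6 ∈ Y and 6 ∉ Z, so 6 ∈ Y \ Z
6 ∈ (Y \ Z) and 6 ∈ Y, so 6 ∉ (Y \ Z) \ Y
6 ∉ ((Z ∩ X) △ Y)^c and 6 ∉ ((Y \ Z) \ Y), so 6 ∉ ((Z ∩ X) △ Y)^c ∪ ((Y \ Z) \ Y)

No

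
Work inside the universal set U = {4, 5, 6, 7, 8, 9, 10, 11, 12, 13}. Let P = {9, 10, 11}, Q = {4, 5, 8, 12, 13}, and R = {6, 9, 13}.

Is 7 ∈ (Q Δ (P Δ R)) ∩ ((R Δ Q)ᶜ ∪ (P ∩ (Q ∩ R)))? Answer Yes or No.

7 ∉ P and 7 ∉ R, so 7 ∉ P Δ R
7 ∉ Q and 7 ∉ (P Δ R), so 7 ∉ Q Δ (P Δ R)
7 ∉ R and 7 ∉ Q, so 7 ∉ R Δ Q
7 ∈ (R Δ Q)ᶜ since 7 ∉ (R Δ Q)
7 ∉ Q and 7 ∉ R, so 7 ∉ Q ∩ R
7 ∉ P and 7 ∉ (Q ∩ R), so 7 ∉ P ∩ (Q ∩ R)
7 ∈ (R Δ Q)ᶜ and 7 ∉ (P ∩ (Q ∩ R)), so 7 ∈ (R Δ Q)ᶜ ∪ (P ∩ (Q ∩ R))
7 ∉ (Q Δ (P Δ R)) and 7 ∈ ((R Δ Q)ᶜ ∪ (P ∩ (Q ∩ R))), so 7 ∉ (Q Δ (P Δ R)) ∩ ((R Δ Q)ᶜ ∪ (P ∩ (Q ∩ R)))

No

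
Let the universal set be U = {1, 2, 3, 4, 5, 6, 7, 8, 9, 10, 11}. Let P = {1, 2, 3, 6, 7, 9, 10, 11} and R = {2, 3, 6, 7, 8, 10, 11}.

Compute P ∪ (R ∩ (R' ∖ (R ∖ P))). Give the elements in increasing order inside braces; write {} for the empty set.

{1, 2, 3, 6, 7, 9, 10, 11}

R' = {1, 4, 5, 9}
R ∖ P = {8}
R' ∖ (R ∖ P) = {1, 4, 5, 9}
R ∩ (R' ∖ (R ∖ P)) = {}
P ∪ (R ∩ (R' ∖ (R ∖ P))) = {1, 2, 3, 6, 7, 9, 10, 11}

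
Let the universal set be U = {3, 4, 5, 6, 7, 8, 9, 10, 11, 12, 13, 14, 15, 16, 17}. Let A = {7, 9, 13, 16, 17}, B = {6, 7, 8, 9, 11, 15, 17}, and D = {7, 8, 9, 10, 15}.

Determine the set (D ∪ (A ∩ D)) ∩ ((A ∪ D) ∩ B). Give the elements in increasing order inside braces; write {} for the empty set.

{7, 8, 9, 15}

A ∩ D = {7, 9}
D ∪ (A ∩ D) = {7, 8, 9, 10, 15}
A ∪ D = {7, 8, 9, 10, 13, 15, 16, 17}
(A ∪ D) ∩ B = {7, 8, 9, 15, 17}
(D ∪ (A ∩ D)) ∩ ((A ∪ D) ∩ B) = {7, 8, 9, 15}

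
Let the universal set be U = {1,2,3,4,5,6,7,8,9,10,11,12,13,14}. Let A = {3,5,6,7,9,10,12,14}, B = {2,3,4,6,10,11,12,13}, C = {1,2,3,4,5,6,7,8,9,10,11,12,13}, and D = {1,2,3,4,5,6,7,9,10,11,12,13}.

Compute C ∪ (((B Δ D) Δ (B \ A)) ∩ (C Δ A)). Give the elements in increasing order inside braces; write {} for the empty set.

{1,2,3,4,5,6,7,8,9,10,11,12,13}

B Δ D = {1,5,7,9}
B \ A = {2,4,11,13}
(B Δ D) Δ (B \ A) = {1,2,4,5,7,9,11,13}
C Δ A = {1,2,4,8,11,13,14}
((B Δ D) Δ (B \ A)) ∩ (C Δ A) = {1,2,4,11,13}
C ∪ (((B Δ D) Δ (B \ A)) ∩ (C Δ A)) = {1,2,3,4,5,6,7,8,9,10,11,12,13}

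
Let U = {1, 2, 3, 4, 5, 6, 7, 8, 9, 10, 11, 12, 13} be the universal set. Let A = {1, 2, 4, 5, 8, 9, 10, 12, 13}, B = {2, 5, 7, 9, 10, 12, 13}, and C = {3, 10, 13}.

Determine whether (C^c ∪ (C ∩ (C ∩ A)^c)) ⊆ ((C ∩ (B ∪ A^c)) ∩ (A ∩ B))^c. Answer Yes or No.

C^c = {1, 2, 4, 5, 6, 7, 8, 9, 11, 12}
C ∩ A = {10, 13}
(C ∩ A)^c = {1, 2, 3, 4, 5, 6, 7, 8, 9, 11, 12}
C ∩ (C ∩ A)^c = {3}
C^c ∪ (C ∩ (C ∩ A)^c) = {1, 2, 3, 4, 5, 6, 7, 8, 9, 11, 12}
A^c = {3, 6, 7, 11}
B ∪ A^c = {2, 3, 5, 6, 7, 9, 10, 11, 12, 13}
C ∩ (B ∪ A^c) = {3, 10, 13}
A ∩ B = {2, 5, 9, 10, 12, 13}
(C ∩ (B ∪ A^c)) ∩ (A ∩ B) = {10, 13}
((C ∩ (B ∪ A^c)) ∩ (A ∩ B))^c = {1, 2, 3, 4, 5, 6, 7, 8, 9, 11, 12}
Every element of {1, 2, 3, 4, 5, 6, 7, 8, 9, 11, 12} is in {1, 2, 3, 4, 5, 6, 7, 8, 9, 11, 12}, so C^c ∪ (C ∩ (C ∩ A)^c) ⊆ ((C ∩ (B ∪ A^c)) ∩ (A ∩ B))^c.

Yes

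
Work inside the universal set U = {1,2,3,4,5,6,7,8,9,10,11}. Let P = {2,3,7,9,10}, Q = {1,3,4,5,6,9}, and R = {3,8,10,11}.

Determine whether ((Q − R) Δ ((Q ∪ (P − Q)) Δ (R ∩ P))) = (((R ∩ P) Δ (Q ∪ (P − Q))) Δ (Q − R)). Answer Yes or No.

Q − R = {1,4,5,6,9}
P − Q = {2,7,10}
Q ∪ (P − Q) = {1,2,3,4,5,6,7,9,10}
R ∩ P = {3,10}
(Q ∪ (P − Q)) Δ (R ∩ P) = {1,2,4,5,6,7,9}
(Q − R) Δ ((Q ∪ (P − Q)) Δ (R ∩ P)) = {2,7}
(R ∩ P) Δ (Q ∪ (P − Q)) = {1,2,4,5,6,7,9}
((R ∩ P) Δ (Q ∪ (P − Q))) Δ (Q − R) = {2,7}
Both equal {2,7}, so (Q − R) Δ ((Q ∪ (P − Q)) Δ (R ∩ P)) = ((R ∩ P) Δ (Q ∪ (P − Q))) Δ (Q − R).

Yes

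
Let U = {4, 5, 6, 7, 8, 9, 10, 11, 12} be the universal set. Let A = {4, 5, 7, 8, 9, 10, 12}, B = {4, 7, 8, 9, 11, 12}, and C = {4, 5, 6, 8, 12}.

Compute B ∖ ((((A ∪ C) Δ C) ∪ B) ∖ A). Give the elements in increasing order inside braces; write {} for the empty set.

A ∪ C = {4, 5, 6, 7, 8, 9, 10, 12}
(A ∪ C) Δ C = {7, 9, 10}
((A ∪ C) Δ C) ∪ B = {4, 7, 8, 9, 10, 11, 12}
(((A ∪ C) Δ C) ∪ B) ∖ A = {11}
B ∖ ((((A ∪ C) Δ C) ∪ B) ∖ A) = {4, 7, 8, 9, 12}

{4, 7, 8, 9, 12}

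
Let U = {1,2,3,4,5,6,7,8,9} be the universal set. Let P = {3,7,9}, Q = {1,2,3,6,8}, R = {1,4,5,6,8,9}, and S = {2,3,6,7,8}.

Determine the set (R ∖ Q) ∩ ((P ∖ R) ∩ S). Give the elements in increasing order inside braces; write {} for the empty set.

{}

R ∖ Q = {4,5,9}
P ∖ R = {3,7}
(P ∖ R) ∩ S = {3,7}
(R ∖ Q) ∩ ((P ∖ R) ∩ S) = {}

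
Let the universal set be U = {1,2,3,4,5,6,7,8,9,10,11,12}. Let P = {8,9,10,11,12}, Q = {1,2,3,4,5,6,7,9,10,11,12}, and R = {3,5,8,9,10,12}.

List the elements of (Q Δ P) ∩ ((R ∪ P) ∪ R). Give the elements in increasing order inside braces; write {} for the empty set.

Q Δ P = {1,2,3,4,5,6,7,8}
R ∪ P = {3,5,8,9,10,11,12}
(R ∪ P) ∪ R = {3,5,8,9,10,11,12}
(Q Δ P) ∩ ((R ∪ P) ∪ R) = {3,5,8}

{3,5,8}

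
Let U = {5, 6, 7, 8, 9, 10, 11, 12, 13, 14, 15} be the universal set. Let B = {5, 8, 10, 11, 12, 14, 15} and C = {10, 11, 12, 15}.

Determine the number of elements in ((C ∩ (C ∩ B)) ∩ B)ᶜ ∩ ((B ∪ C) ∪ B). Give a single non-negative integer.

C ∩ B = {10, 11, 12, 15}
C ∩ (C ∩ B) = {10, 11, 12, 15}
(C ∩ (C ∩ B)) ∩ B = {10, 11, 12, 15}
((C ∩ (C ∩ B)) ∩ B)ᶜ = {5, 6, 7, 8, 9, 13, 14}
B ∪ C = {5, 8, 10, 11, 12, 14, 15}
(B ∪ C) ∪ B = {5, 8, 10, 11, 12, 14, 15}
((C ∩ (C ∩ B)) ∩ B)ᶜ ∩ ((B ∪ C) ∪ B) = {5, 8, 14}
|((C ∩ (C ∩ B)) ∩ B)ᶜ ∩ ((B ∪ C) ∪ B)| = 3

3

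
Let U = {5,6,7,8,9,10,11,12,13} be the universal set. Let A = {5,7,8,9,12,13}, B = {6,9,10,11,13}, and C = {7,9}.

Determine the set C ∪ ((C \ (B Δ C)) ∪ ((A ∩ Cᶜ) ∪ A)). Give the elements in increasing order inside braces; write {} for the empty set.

{5,7,8,9,12,13}

B Δ C = {6,7,10,11,13}
C \ (B Δ C) = {9}
Cᶜ = {5,6,8,10,11,12,13}
A ∩ Cᶜ = {5,8,12,13}
(A ∩ Cᶜ) ∪ A = {5,7,8,9,12,13}
(C \ (B Δ C)) ∪ ((A ∩ Cᶜ) ∪ A) = {5,7,8,9,12,13}
C ∪ ((C \ (B Δ C)) ∪ ((A ∩ Cᶜ) ∪ A)) = {5,7,8,9,12,13}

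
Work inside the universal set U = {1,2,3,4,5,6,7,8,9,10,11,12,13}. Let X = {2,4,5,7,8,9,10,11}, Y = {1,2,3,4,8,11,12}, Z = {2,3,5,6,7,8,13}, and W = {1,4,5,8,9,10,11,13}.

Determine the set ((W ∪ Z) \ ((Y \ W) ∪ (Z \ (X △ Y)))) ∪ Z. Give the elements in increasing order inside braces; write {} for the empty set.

{1,2,3,4,5,6,7,8,9,10,11,13}

W ∪ Z = {1,2,3,4,5,6,7,8,9,10,11,13}
Y \ W = {2,3,12}
X △ Y = {1,3,5,7,9,10,12}
Z \ (X △ Y) = {2,6,8,13}
(Y \ W) ∪ (Z \ (X △ Y)) = {2,3,6,8,12,13}
(W ∪ Z) \ ((Y \ W) ∪ (Z \ (X △ Y))) = {1,4,5,7,9,10,11}
((W ∪ Z) \ ((Y \ W) ∪ (Z \ (X △ Y)))) ∪ Z = {1,2,3,4,5,6,7,8,9,10,11,13}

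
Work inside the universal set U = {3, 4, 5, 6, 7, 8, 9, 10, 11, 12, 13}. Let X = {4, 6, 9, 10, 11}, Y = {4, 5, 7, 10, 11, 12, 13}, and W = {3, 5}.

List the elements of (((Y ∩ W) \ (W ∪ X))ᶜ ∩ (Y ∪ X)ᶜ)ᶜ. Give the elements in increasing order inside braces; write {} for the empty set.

{4, 5, 6, 7, 9, 10, 11, 12, 13}

Y ∩ W = {5}
W ∪ X = {3, 4, 5, 6, 9, 10, 11}
(Y ∩ W) \ (W ∪ X) = {}
((Y ∩ W) \ (W ∪ X))ᶜ = {3, 4, 5, 6, 7, 8, 9, 10, 11, 12, 13}
Y ∪ X = {4, 5, 6, 7, 9, 10, 11, 12, 13}
(Y ∪ X)ᶜ = {3, 8}
((Y ∩ W) \ (W ∪ X))ᶜ ∩ (Y ∪ X)ᶜ = {3, 8}
(((Y ∩ W) \ (W ∪ X))ᶜ ∩ (Y ∪ X)ᶜ)ᶜ = {4, 5, 6, 7, 9, 10, 11, 12, 13}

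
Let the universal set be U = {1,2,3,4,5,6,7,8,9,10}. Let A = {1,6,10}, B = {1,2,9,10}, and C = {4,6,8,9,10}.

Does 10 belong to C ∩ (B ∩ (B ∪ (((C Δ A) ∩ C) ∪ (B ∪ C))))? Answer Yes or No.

10 ∈ C and 10 ∈ A, so 10 ∉ C Δ A
10 ∉ (C Δ A) and 10 ∈ C, so 10 ∉ (C Δ A) ∩ C
10 ∈ B and 10 ∈ C, so 10 ∈ B ∪ C
10 ∉ ((C Δ A) ∩ C) and 10 ∈ (B ∪ C), so 10 ∈ ((C Δ A) ∩ C) ∪ (B ∪ C)
10 ∈ B and 10 ∈ (((C Δ A) ∩ C) ∪ (B ∪ C)), so 10 ∈ B ∪ (((C Δ A) ∩ C) ∪ (B ∪ C))
10 ∈ B and 10 ∈ (B ∪ (((C Δ A) ∩ C) ∪ (B ∪ C))), so 10 ∈ B ∩ (B ∪ (((C Δ A) ∩ C) ∪ (B ∪ C)))
10 ∈ C and 10 ∈ (B ∩ (B ∪ (((C Δ A) ∩ C) ∪ (B ∪ C)))), so 10 ∈ C ∩ (B ∩ (B ∪ (((C Δ A) ∩ C) ∪ (B ∪ C))))

Yes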